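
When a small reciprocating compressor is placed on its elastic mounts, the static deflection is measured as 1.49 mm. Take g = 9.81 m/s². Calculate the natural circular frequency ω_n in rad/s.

81.1 rad/s

ω_n = √(g/δ_st) = √(9.81/0.00149) = √6584 = 81.14 rad/s.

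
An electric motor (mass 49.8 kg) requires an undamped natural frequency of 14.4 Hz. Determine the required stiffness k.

ω_n = 2πf_n = 2π × 14.4 = 90.48 rad/s.
k = m·ω_n² = 49.8 × 90.48² = 49.8 × 8186 = 407700 N/m.

408000 N/m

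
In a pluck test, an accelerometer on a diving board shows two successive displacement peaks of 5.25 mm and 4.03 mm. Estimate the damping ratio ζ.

0.0421

Logarithmic decrement δ = (1/n)·ln(x₀/x_n) = (1/1)·ln(5.25/4.03) = (1/1)·ln(1.303) = 0.2645.
ζ = δ/√(4π² + δ²) = 0.2645/√(39.48 + 0.0699) = 0.2645/6.289 = 0.04205.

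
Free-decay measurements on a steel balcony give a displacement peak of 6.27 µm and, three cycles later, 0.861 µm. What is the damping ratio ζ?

0.105

Logarithmic decrement δ = (1/n)·ln(x₀/x_n) = (1/3)·ln(6.27/0.861) = (1/3)·ln(7.282) = 0.6618.
ζ = δ/√(4π² + δ²) = 0.6618/√(39.48 + 0.438) = 0.6618/6.318 = 0.1048.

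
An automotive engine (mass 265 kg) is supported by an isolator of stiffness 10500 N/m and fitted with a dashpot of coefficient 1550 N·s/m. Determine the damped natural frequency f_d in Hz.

0.887 Hz

ω_n = √(k/m) = √(10500/265) = 6.295 rad/s.
Critical damping c_c = 2√(k·m) = 2√(10500 × 265) = 3336 N·s/m, so ζ = c/c_c = 1550/3336 = 0.4646.
ω_d = ω_n√(1 − ζ²) = 6.295 × √(1 − 0.216) = 5.574 rad/s.
f_d = ω_d/(2π) = 0.8871 Hz.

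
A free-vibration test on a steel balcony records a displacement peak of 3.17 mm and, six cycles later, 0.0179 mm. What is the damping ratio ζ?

0.136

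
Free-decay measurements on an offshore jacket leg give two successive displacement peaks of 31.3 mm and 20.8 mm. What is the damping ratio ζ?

0.0649

Logarithmic decrement δ = (1/n)·ln(x₀/x_n) = (1/1)·ln(31.3/20.8) = (1/1)·ln(1.505) = 0.4087.
ζ = δ/√(4π² + δ²) = 0.4087/√(39.48 + 0.167) = 0.4087/6.296 = 0.06490.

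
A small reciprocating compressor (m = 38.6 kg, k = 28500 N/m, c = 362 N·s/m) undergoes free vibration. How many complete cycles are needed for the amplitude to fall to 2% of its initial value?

4 cycles

ζ = c/(2√(km)) = 362/(2√(28500 × 38.6)) = 362/2098 = 0.1726.
Logarithmic decrement δ = 2πζ/√(1 − ζ²) = 2π × 0.1726/√(1 − 0.0298) = 1.101.
x_n/x₀ = e^(−nδ) ≤ 0.02; take ln: n ≥ ln(1/0.02)/δ = 3.912/1.101 = 3.554.
So 4 complete cycles are required.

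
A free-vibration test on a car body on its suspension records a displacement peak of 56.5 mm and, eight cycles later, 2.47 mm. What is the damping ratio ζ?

0.0621

Logarithmic decrement δ = (1/n)·ln(x₀/x_n) = (1/8)·ln(56.5/2.47) = (1/8)·ln(22.87) = 0.3913.
ζ = δ/√(4π² + δ²) = 0.3913/√(39.48 + 0.153) = 0.3913/6.295 = 0.06215.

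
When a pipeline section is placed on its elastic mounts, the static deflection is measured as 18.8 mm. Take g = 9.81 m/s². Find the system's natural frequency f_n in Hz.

ω_n = √(g/δ_st) = √(9.81/0.0188) = √521.8 = 22.84 rad/s.
f_n = ω_n/(2π) = 22.84/6.283 = 3.636 Hz.

3.64 Hz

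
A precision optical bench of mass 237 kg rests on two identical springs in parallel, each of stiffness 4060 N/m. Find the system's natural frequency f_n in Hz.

Parallel springs add: k_eq = 2 × 4060 = 8120 N/m.
ω_n = √(k_eq/m) = √(8120/237) = √34.26 = 5.853 rad/s.
f_n = ω_n/(2π) = 5.853/6.283 = 0.9316 Hz.

0.932 Hz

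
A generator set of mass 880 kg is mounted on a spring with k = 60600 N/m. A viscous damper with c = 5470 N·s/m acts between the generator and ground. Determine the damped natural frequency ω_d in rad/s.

ω_n = √(k/m) = √(60600/880) = 8.298 rad/s.
Critical damping c_c = 2√(k·m) = 2√(60600 × 880) = 14610 N·s/m, so ζ = c/c_c = 5470/14610 = 0.3745.
ω_d = ω_n√(1 − ζ²) = 8.298 × √(1 − 0.140) = 7.694 rad/s.

7.69 rad/s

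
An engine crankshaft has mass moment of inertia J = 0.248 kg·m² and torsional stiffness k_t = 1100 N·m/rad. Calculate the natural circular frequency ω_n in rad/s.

66.6 rad/s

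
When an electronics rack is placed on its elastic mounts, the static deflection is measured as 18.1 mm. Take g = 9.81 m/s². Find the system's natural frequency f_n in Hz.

ω_n = √(g/δ_st) = √(9.81/0.0181) = √542.0 = 23.28 rad/s.
f_n = ω_n/(2π) = 23.28/6.283 = 3.705 Hz.

3.71 Hz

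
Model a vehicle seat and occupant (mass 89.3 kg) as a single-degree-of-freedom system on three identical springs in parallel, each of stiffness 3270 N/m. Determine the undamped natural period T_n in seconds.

0.599 s

Parallel springs add: k_eq = 3 × 3270 = 9810 N/m.
ω_n = √(k_eq/m) = √(9810/89.3) = √109.9 = 10.48 rad/s.
T_n = 2π/ω_n = 6.283/10.48 = 0.5995 s.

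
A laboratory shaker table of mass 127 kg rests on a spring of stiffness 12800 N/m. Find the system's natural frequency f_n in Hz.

1.60 Hz

ω_n = √(k/m) = √(12800/127) = √100.8 = 10.04 rad/s.
f_n = ω_n/(2π) = 10.04/6.283 = 1.598 Hz.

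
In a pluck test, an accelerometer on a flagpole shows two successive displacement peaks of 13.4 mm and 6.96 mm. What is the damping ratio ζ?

Logarithmic decrement δ = (1/n)·ln(x₀/x_n) = (1/1)·ln(13.4/6.96) = (1/1)·ln(1.925) = 0.6551.
ζ = δ/√(4π² + δ²) = 0.6551/√(39.48 + 0.429) = 0.6551/6.317 = 0.1037.

0.104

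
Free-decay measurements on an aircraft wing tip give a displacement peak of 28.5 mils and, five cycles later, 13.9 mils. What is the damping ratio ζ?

Logarithmic decrement δ = (1/n)·ln(x₀/x_n) = (1/5)·ln(28.5/13.9) = (1/5)·ln(2.050) = 0.1436.
ζ = δ/√(4π² + δ²) = 0.1436/√(39.48 + 0.0206) = 0.1436/6.285 = 0.02285.

0.0228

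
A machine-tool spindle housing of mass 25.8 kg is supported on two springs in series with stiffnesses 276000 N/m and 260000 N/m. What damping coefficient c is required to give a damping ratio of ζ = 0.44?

1640 N·s/m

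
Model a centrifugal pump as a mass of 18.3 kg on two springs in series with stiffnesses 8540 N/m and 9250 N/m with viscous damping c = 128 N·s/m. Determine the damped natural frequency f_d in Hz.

2.42 Hz

Series springs: 1/k_eq = 1/8540 + 1/9250 = 0.0002252, so k_eq = 4440 N/m.
ω_n = √(k_eq/m) = √(4440/18.3) = 15.58 rad/s.
Critical damping c_c = 2√(k_eq·m) = 2√(4440 × 18.3) = 570.1 N·s/m, so ζ = c/c_c = 128/570.1 = 0.2245.
ω_d = ω_n√(1 − ζ²) = 15.58 × √(1 − 0.0504) = 15.18 rad/s.
f_d = ω_d/(2π) = 2.416 Hz.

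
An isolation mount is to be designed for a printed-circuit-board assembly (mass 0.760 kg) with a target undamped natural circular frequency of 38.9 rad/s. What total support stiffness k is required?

1150 N/m

k = m·ω_n² = 0.760 × 38.90² = 0.760 × 1513 = 1150 N/m.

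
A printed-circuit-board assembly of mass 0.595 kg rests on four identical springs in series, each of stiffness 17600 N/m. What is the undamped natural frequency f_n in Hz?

13.7 Hz

Series springs: 1/k_eq = 4/17600, so k_eq = 17600/4 = 4400 N/m.
ω_n = √(k_eq/m) = √(4400/0.595) = √7395 = 85.99 rad/s.
f_n = ω_n/(2π) = 85.99/6.283 = 13.69 Hz.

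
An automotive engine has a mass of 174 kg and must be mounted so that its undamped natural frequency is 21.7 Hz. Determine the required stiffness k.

ω_n = 2πf_n = 2π × 21.7 = 136.3 rad/s.
k = m·ω_n² = 174 × 136.3² = 174 × 18590 = 3235000 N/m.

3230000 N/m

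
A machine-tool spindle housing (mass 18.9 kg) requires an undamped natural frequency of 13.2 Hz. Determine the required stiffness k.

ω_n = 2πf_n = 2π × 13.2 = 82.94 rad/s.
k = m·ω_n² = 18.9 × 82.94² = 18.9 × 6879 = 130000 N/m.

130000 N/m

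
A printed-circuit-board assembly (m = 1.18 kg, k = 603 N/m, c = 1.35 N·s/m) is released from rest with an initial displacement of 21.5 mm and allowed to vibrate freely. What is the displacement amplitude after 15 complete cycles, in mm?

1.98 mm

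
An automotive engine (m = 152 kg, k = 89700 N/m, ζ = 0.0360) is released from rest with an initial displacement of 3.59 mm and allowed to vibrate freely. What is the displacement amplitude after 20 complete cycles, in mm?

0.0388 mm

Logarithmic decrement δ = 2πζ/√(1 − ζ²) = 2π × 0.03600/√(1 − 0.00130) = 0.2263.
After n cycles, x_n/x₀ = e^(−nδ), so x_20 = 3.59 × e^(−20 × 0.2263) = 3.59 × 0.01081 = 0.03883 mm.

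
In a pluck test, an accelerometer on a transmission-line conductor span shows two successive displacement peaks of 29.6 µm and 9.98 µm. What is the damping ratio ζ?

0.170

Logarithmic decrement δ = (1/n)·ln(x₀/x_n) = (1/1)·ln(29.6/9.98) = (1/1)·ln(2.966) = 1.087.
ζ = δ/√(4π² + δ²) = 1.087/√(39.48 + 1.18) = 1.087/6.377 = 0.1705.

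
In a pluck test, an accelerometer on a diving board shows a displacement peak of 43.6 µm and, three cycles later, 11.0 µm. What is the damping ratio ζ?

Logarithmic decrement δ = (1/n)·ln(x₀/x_n) = (1/3)·ln(43.6/11.0) = (1/3)·ln(3.964) = 0.4591.
ζ = δ/√(4π² + δ²) = 0.4591/√(39.48 + 0.211) = 0.4591/6.300 = 0.07287.

0.0729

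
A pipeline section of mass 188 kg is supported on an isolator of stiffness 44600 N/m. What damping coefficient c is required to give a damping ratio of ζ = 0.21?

c_c = 2√(k·m) = 2√(44600 × 188) = 5791 N·s/m.
c = ζ·c_c = 0.21 × 5791 = 1216 N·s/m.

1220 N·s/m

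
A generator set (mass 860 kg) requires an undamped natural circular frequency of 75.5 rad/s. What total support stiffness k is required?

k = m·ω_n² = 860 × 75.50² = 860 × 5700 = 4902000 N/m.

4900000 N/m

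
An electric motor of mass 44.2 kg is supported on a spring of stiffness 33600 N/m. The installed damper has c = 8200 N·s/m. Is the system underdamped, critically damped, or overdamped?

c_c = 2√(k·m) = 2437 N·s/m; ζ = c/c_c = 8200/2437 = 3.36.
Since ζ > 1 the system is overdamped.

overdamped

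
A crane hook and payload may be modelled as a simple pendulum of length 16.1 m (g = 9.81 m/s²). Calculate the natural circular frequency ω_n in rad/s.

For a simple pendulum ω_n = √(g/L) = √(9.81/16.1) = √0.6093 = 0.7806 rad/s.

0.781 rad/s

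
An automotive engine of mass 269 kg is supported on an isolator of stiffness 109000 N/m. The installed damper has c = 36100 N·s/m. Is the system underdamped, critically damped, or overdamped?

c_c = 2√(k·m) = 10830 N·s/m; ζ = c/c_c = 36100/10830 = 3.33.
Since ζ > 1 the system is overdamped.

overdamped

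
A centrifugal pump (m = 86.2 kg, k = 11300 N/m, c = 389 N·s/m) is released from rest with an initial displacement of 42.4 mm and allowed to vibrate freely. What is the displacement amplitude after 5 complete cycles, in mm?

ζ = c/(2√(km)) = 389/(2√(11300 × 86.2)) = 389/1974 = 0.1971.
Logarithmic decrement δ = 2πζ/√(1 − ζ²) = 2π × 0.1971/√(1 − 0.0388) = 1.263.
After n cycles, x_n/x₀ = e^(−nδ), so x_5 = 42.4 × e^(−5 × 1.263) = 42.4 × 0.001809 = 0.07669 mm.

0.0767 mm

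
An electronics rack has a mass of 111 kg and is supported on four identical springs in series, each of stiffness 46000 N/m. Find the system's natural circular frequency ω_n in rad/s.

Series springs: 1/k_eq = 4/46000, so k_eq = 46000/4 = 11500 N/m.
ω_n = √(k_eq/m) = √(11500/111) = √103.6 = 10.18 rad/s.

10.2 rad/s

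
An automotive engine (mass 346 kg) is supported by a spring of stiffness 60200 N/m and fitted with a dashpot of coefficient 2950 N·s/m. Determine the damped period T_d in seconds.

0.503 s

ω_n = √(k/m) = √(60200/346) = 13.19 rad/s.
Critical damping c_c = 2√(k·m) = 2√(60200 × 346) = 9128 N·s/m, so ζ = c/c_c = 2950/9128 = 0.3232.
ω_d = ω_n√(1 − ζ²) = 13.19 × √(1 − 0.104) = 12.48 rad/s.
T_d = 2π/ω_d = 0.5034 s.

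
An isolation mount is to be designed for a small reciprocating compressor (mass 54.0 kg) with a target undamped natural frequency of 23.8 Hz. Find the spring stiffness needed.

ω_n = 2πf_n = 2π × 23.8 = 149.5 rad/s.
k = m·ω_n² = 54.0 × 149.5² = 54.0 × 22360 = 1208000 N/m.

1210000 N/m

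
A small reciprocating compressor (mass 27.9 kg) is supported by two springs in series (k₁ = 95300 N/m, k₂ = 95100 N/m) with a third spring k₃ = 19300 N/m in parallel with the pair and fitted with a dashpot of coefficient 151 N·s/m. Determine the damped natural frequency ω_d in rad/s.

Series pair: k_s = k₁k₂/(k₁+k₂) = (95300)(95100)/(95300 + 95100) = 47600 N/m. In parallel with k₃: k_eq = 47600 + 19300 = 66900 N/m.
ω_n = √(k_eq/m) = √(66900/27.9) = 48.97 rad/s.
Critical damping c_c = 2√(k_eq·m) = 2√(66900 × 27.9) = 2732 N·s/m, so ζ = c/c_c = 151/2732 = 0.05526.
ω_d = ω_n√(1 − ζ²) = 48.97 × √(1 − 0.00305) = 48.89 rad/s.

48.9 rad/s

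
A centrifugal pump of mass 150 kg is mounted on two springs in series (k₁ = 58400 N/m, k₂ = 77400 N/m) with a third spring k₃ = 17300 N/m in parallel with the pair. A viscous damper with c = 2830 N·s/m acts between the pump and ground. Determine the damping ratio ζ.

0.514

Series pair: k_s = k₁k₂/(k₁+k₂) = (58400)(77400)/(58400 + 77400) = 33290 N/m. In parallel with k₃: k_eq = 33290 + 17300 = 50590 N/m.
ω_n = √(k_eq/m) = √(50590/150) = 18.36 rad/s.
Critical damping c_c = 2√(k_eq·m) = 2√(50590 × 150) = 5509 N·s/m, so ζ = c/c_c = 2830/5509 = 0.5137.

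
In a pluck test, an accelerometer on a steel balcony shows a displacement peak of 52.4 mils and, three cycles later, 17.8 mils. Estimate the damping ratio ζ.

Logarithmic decrement δ = (1/n)·ln(x₀/x_n) = (1/3)·ln(52.4/17.8) = (1/3)·ln(2.944) = 0.3599.
ζ = δ/√(4π² + δ²) = 0.3599/√(39.48 + 0.130) = 0.3599/6.293 = 0.05719.

0.0572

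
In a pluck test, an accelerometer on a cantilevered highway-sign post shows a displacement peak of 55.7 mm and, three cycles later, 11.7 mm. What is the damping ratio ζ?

Logarithmic decrement δ = (1/n)·ln(x₀/x_n) = (1/3)·ln(55.7/11.7) = (1/3)·ln(4.761) = 0.5201.
ζ = δ/√(4π² + δ²) = 0.5201/√(39.48 + 0.271) = 0.5201/6.305 = 0.08250.

0.0825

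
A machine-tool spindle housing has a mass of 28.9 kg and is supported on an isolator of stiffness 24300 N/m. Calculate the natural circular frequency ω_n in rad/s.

29.0 rad/s

ω_n = √(k/m) = √(24300/28.9) = √840.8 = 29.00 rad/s.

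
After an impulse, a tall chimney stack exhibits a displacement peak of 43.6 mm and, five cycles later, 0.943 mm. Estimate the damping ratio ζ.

0.121

Logarithmic decrement δ = (1/n)·ln(x₀/x_n) = (1/5)·ln(43.6/0.943) = (1/5)·ln(46.24) = 0.7667.
ζ = δ/√(4π² + δ²) = 0.7667/√(39.48 + 0.588) = 0.7667/6.330 = 0.1211.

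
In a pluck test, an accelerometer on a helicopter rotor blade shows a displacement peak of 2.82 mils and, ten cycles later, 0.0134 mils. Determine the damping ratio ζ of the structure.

0.0848

Logarithmic decrement δ = (1/n)·ln(x₀/x_n) = (1/10)·ln(2.82/0.0134) = (1/10)·ln(210.4) = 0.5349.
ζ = δ/√(4π² + δ²) = 0.5349/√(39.48 + 0.286) = 0.5349/6.306 = 0.08483.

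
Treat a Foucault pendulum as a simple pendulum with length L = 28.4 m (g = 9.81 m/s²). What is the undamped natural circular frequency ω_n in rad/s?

0.588 rad/s

For a simple pendulum ω_n = √(g/L) = √(9.81/28.4) = √0.3454 = 0.5877 rad/s.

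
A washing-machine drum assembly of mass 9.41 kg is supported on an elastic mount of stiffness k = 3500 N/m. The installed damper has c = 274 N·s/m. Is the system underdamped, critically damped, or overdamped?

underdamped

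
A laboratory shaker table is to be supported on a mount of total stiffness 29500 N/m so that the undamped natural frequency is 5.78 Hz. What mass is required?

22.4 kg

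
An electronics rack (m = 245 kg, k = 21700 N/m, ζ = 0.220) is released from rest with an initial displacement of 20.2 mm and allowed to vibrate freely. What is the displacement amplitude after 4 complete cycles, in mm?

0.0698 mm

Logarithmic decrement δ = 2πζ/√(1 − ζ²) = 2π × 0.2200/√(1 − 0.0484) = 1.417.
After n cycles, x_n/x₀ = e^(−nδ), so x_4 = 20.2 × e^(−4 × 1.417) = 20.2 × 0.003455 = 0.06978 mm.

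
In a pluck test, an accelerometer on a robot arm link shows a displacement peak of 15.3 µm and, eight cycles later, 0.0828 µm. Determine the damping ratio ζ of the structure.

0.103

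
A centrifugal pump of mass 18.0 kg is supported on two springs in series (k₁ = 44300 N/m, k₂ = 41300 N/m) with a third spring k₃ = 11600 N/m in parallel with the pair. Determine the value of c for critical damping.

Series pair: k_s = k₁k₂/(k₁+k₂) = (44300)(41300)/(44300 + 41300) = 21370 N/m. In parallel with k₃: k_eq = 21370 + 11600 = 32970 N/m.
c_c = 2√(k_eq·m) = 2√(32970 × 18.0) = 2 × 770.4 = 1541 N·s/m.

1540 N·s/m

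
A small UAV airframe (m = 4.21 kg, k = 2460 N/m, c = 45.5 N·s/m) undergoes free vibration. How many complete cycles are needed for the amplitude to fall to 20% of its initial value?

ζ = c/(2√(km)) = 45.5/(2√(2460 × 4.21)) = 45.5/203.5 = 0.2235.
Logarithmic decrement δ = 2πζ/√(1 − ζ²) = 2π × 0.2235/√(1 − 0.0500) = 1.441.
x_n/x₀ = e^(−nδ) ≤ 0.2; take ln: n ≥ ln(1/0.2)/δ = 1.609/1.441 = 1.117.
So 2 complete cycles are required.

2 cycles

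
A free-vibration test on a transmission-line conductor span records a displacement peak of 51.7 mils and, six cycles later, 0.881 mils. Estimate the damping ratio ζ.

0.107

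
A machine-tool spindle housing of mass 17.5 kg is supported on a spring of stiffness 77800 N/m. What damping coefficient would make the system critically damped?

2330 N·s/m

c_c = 2√(k·m) = 2√(77800 × 17.5) = 2 × 1167 = 2334 N·s/m.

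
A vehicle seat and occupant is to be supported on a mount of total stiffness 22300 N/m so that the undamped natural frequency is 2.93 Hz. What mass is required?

65.8 kg

ω_n = 2πf_n = 2π × 2.93 = 18.41 rad/s.
m = k/ω_n² = 22300/18.41² = 22300/338.9 = 65.80 kg.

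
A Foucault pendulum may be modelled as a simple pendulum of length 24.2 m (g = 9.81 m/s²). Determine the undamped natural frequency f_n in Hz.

For a simple pendulum ω_n = √(g/L) = √(9.81/24.2) = √0.4054 = 0.6367 rad/s.
f_n = ω_n/(2π) = 0.6367/6.283 = 0.1013 Hz.

0.101 Hz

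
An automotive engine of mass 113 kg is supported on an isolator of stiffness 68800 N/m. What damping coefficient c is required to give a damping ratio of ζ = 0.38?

2120 N·s/m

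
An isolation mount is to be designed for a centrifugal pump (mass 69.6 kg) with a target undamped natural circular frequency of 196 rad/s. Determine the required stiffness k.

2670000 N/m

k = m·ω_n² = 69.6 × 196.0² = 69.6 × 38420 = 2674000 N/m.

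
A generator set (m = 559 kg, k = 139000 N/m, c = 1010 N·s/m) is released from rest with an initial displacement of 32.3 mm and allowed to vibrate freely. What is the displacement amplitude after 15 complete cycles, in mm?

0.145 mm

ζ = c/(2√(km)) = 1010/(2√(139000 × 559)) = 1010/17630 = 0.05729.
Logarithmic decrement δ = 2πζ/√(1 − ζ²) = 2π × 0.05729/√(1 − 0.00328) = 0.3606.
After n cycles, x_n/x₀ = e^(−nδ), so x_15 = 32.3 × e^(−15 × 0.3606) = 32.3 × 0.004479 = 0.1447 mm.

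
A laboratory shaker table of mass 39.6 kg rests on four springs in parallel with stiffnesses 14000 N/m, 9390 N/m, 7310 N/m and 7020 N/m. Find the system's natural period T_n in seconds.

0.204 s

Parallel springs add: k_eq = 14000 + 9390 + 7310 + 7020 = 37720 N/m.
ω_n = √(k_eq/m) = √(37720/39.6) = √952.5 = 30.86 rad/s.
T_n = 2π/ω_n = 6.283/30.86 = 0.2036 s.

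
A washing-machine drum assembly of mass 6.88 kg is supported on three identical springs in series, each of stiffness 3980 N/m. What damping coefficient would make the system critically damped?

191 N·s/m

Series springs: 1/k_eq = 3/3980, so k_eq = 3980/3 = 1327 N/m.
c_c = 2√(k_eq·m) = 2√(1327 × 6.88) = 2 × 95.54 = 191.1 N·s/m.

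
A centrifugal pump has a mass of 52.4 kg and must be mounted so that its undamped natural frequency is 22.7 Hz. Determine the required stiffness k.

ω_n = 2πf_n = 2π × 22.7 = 142.6 rad/s.
k = m·ω_n² = 52.4 × 142.6² = 52.4 × 20340 = 1066000 N/m.

1070000 N/m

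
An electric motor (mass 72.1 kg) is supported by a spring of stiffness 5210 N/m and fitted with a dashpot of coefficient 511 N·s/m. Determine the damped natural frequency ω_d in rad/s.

7.73 rad/s

ω_n = √(k/m) = √(5210/72.1) = 8.501 rad/s.
Critical damping c_c = 2√(k·m) = 2√(5210 × 72.1) = 1226 N·s/m, so ζ = c/c_c = 511/1226 = 0.4169.
ω_d = ω_n√(1 − ζ²) = 8.501 × √(1 − 0.174) = 7.727 rad/s.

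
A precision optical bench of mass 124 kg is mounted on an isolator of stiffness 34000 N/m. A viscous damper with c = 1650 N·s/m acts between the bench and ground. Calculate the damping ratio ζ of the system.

ω_n = √(k/m) = √(34000/124) = 16.56 rad/s.
Critical damping c_c = 2√(k·m) = 2√(34000 × 124) = 4107 N·s/m, so ζ = c/c_c = 1650/4107 = 0.4018.

0.402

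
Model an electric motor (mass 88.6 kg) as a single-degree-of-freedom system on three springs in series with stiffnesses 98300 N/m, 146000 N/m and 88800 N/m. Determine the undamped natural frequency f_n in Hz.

Series springs: 1/k_eq = 1/98300 + 1/146000 + 1/88800 = 2.828×10^-5, so k_eq = 35360 N/m.
ω_n = √(k_eq/m) = √(35360/88.6) = √399.1 = 19.98 rad/s.
f_n = ω_n/(2π) = 19.98/6.283 = 3.179 Hz.

3.18 Hz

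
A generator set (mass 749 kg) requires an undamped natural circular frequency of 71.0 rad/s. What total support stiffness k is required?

3780000 N/m

k = m·ω_n² = 749 × 71.00² = 749 × 5041 = 3776000 N/m.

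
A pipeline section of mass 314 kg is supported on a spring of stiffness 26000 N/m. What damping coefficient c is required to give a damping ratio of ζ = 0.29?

c_c = 2√(k·m) = 2√(26000 × 314) = 5715 N·s/m.
c = ζ·c_c = 0.29 × 5715 = 1657 N·s/m.

1660 N·s/m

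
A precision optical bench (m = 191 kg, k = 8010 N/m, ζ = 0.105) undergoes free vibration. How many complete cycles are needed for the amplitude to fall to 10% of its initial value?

Logarithmic decrement δ = 2πζ/√(1 − ζ²) = 2π × 0.1050/√(1 − 0.0110) = 0.6634.
x_n/x₀ = e^(−nδ) ≤ 0.1; take ln: n ≥ ln(1/0.1)/δ = 2.303/0.6634 = 3.471.
So 4 complete cycles are required.

4 cycles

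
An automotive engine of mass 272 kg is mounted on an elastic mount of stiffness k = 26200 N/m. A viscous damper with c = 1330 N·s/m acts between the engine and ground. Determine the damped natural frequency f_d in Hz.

ω_n = √(k/m) = √(26200/272) = 9.814 rad/s.
Critical damping c_c = 2√(k·m) = 2√(26200 × 272) = 5339 N·s/m, so ζ = c/c_c = 1330/5339 = 0.2491.
ω_d = ω_n√(1 − ζ²) = 9.814 × √(1 − 0.0621) = 9.505 rad/s.
f_d = ω_d/(2π) = 1.513 Hz.

1.51 Hz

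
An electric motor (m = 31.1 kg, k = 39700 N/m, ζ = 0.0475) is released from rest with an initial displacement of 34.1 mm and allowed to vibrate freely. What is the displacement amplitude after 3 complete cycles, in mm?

13.9 mm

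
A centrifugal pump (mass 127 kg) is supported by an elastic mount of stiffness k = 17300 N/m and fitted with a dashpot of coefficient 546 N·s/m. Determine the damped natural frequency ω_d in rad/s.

ω_n = √(k/m) = √(17300/127) = 11.67 rad/s.
Critical damping c_c = 2√(k·m) = 2√(17300 × 127) = 2965 N·s/m, so ζ = c/c_c = 546/2965 = 0.1842.
ω_d = ω_n√(1 − ζ²) = 11.67 × √(1 − 0.0339) = 11.47 rad/s.

11.5 rad/s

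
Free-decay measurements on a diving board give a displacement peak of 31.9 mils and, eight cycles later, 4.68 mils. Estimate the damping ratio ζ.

0.0382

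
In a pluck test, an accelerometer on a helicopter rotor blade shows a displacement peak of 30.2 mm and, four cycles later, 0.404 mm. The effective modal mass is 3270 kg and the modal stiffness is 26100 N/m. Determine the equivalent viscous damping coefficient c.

3130 N·s/m

Logarithmic decrement δ = (1/n)·ln(x₀/x_n) = (1/4)·ln(30.2/0.404) = (1/4)·ln(74.75) = 1.079.
ζ = δ/√(4π² + δ²) = 1.079/√(39.48 + 1.16) = 1.079/6.375 = 0.1692.
c = ζ · 2√(km) = 0.1692 × 2√(26100 × 3270) = 0.1692 × 18480 = 3126 N·s/m.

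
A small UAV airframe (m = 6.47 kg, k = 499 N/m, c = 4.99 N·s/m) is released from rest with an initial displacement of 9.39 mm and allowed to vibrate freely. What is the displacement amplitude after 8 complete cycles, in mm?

ζ = c/(2√(km)) = 4.99/(2√(499 × 6.47)) = 4.99/113.6 = 0.04391.
Logarithmic decrement δ = 2πζ/√(1 − ζ²) = 2π × 0.04391/√(1 − 0.00193) = 0.2762.
After n cycles, x_n/x₀ = e^(−nδ), so x_8 = 9.39 × e^(−8 × 0.2762) = 9.39 × 0.1098 = 1.031 mm.

1.03 mm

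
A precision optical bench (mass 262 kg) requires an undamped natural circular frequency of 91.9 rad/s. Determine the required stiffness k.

2210000 N/m

k = m·ω_n² = 262 × 91.90² = 262 × 8446 = 2213000 N/m.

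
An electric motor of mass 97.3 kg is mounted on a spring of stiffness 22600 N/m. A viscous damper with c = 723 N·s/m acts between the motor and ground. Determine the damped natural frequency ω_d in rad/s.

14.8 rad/s

ω_n = √(k/m) = √(22600/97.3) = 15.24 rad/s.
Critical damping c_c = 2√(k·m) = 2√(22600 × 97.3) = 2966 N·s/m, so ζ = c/c_c = 723/2966 = 0.2438.
ω_d = ω_n√(1 − ζ²) = 15.24 × √(1 − 0.0594) = 14.78 rad/s.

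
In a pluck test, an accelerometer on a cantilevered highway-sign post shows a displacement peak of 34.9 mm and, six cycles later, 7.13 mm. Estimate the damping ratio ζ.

Logarithmic decrement δ = (1/n)·ln(x₀/x_n) = (1/6)·ln(34.9/7.13) = (1/6)·ln(4.895) = 0.2647.
ζ = δ/√(4π² + δ²) = 0.2647/√(39.48 + 0.0701) = 0.2647/6.289 = 0.04209.

0.0421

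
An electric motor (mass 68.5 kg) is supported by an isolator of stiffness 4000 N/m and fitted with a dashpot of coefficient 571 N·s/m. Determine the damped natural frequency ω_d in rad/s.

ω_n = √(k/m) = √(4000/68.5) = 7.642 rad/s.
Critical damping c_c = 2√(k·m) = 2√(4000 × 68.5) = 1047 N·s/m, so ζ = c/c_c = 571/1047 = 0.5454.
ω_d = ω_n√(1 − ζ²) = 7.642 × √(1 − 0.297) = 6.405 rad/s.

6.40 rad/s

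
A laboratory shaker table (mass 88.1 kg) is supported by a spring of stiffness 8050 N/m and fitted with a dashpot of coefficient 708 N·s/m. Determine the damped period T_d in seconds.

ω_n = √(k/m) = √(8050/88.1) = 9.559 rad/s.
Critical damping c_c = 2√(k·m) = 2√(8050 × 88.1) = 1684 N·s/m, so ζ = c/c_c = 708/1684 = 0.4204.
ω_d = ω_n√(1 − ζ²) = 9.559 × √(1 − 0.177) = 8.673 rad/s.
T_d = 2π/ω_d = 0.7244 s.

0.724 s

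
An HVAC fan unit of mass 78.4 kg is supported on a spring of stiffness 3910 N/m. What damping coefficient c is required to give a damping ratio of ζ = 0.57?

c_c = 2√(k·m) = 2√(3910 × 78.4) = 1107 N·s/m.
c = ζ·c_c = 0.57 × 1107 = 631.2 N·s/m.

631 N·s/m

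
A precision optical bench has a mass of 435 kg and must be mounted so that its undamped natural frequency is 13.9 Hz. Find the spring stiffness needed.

ω_n = 2πf_n = 2π × 13.9 = 87.34 rad/s.
k = m·ω_n² = 435 × 87.34² = 435 × 7628 = 3318000 N/m.

3320000 N/m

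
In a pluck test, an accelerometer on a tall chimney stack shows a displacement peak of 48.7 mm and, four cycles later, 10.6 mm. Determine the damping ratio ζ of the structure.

0.0606

Logarithmic decrement δ = (1/n)·ln(x₀/x_n) = (1/4)·ln(48.7/10.6) = (1/4)·ln(4.594) = 0.3812.
ζ = δ/√(4π² + δ²) = 0.3812/√(39.48 + 0.145) = 0.3812/6.295 = 0.06056.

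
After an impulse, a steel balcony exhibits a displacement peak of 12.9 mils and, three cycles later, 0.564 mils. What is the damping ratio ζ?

Logarithmic decrement δ = (1/n)·ln(x₀/x_n) = (1/3)·ln(12.9/0.564) = (1/3)·ln(22.87) = 1.043.
ζ = δ/√(4π² + δ²) = 1.043/√(39.48 + 1.09) = 1.043/6.369 = 0.1638.

0.164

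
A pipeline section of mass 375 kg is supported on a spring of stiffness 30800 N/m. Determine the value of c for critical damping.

c_c = 2√(k·m) = 2√(30800 × 375) = 2 × 3399 = 6797 N·s/m.

6800 N·s/m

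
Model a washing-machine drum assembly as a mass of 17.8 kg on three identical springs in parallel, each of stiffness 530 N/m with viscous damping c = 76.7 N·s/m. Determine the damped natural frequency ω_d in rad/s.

Parallel springs add: k_eq = 3 × 530 = 1590 N/m.
ω_n = √(k_eq/m) = √(1590/17.8) = 9.451 rad/s.
Critical damping c_c = 2√(k_eq·m) = 2√(1590 × 17.8) = 336.5 N·s/m, so ζ = c/c_c = 76.7/336.5 = 0.2280.
ω_d = ω_n√(1 − ζ²) = 9.451 × √(1 − 0.0520) = 9.202 rad/s.

9.20 rad/s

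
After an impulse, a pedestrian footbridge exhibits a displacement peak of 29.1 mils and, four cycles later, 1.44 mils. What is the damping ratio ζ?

Logarithmic decrement δ = (1/n)·ln(x₀/x_n) = (1/4)·ln(29.1/1.44) = (1/4)·ln(20.21) = 0.7515.
ζ = δ/√(4π² + δ²) = 0.7515/√(39.48 + 0.565) = 0.7515/6.328 = 0.1188.

0.119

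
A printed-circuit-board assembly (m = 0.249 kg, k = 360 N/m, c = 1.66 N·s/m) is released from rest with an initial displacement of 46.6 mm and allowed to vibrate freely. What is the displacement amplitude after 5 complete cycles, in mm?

ζ = c/(2√(km)) = 1.66/(2√(360 × 0.249)) = 1.66/18.94 = 0.08767.
Logarithmic decrement δ = 2πζ/√(1 − ζ²) = 2π × 0.08767/√(1 − 0.00769) = 0.5529.
After n cycles, x_n/x₀ = e^(−nδ), so x_5 = 46.6 × e^(−5 × 0.5529) = 46.6 × 0.06299 = 2.935 mm.

2.94 mm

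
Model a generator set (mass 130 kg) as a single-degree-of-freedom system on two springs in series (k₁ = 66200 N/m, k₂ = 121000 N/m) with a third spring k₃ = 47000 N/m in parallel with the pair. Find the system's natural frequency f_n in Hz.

4.18 Hz

Series pair: k_s = k₁k₂/(k₁+k₂) = (66200)(121000)/(66200 + 121000) = 42790 N/m. In parallel with k₃: k_eq = 42790 + 47000 = 89790 N/m.
ω_n = √(k_eq/m) = √(89790/130) = √690.7 = 26.28 rad/s.
f_n = ω_n/(2π) = 26.28/6.283 = 4.183 Hz.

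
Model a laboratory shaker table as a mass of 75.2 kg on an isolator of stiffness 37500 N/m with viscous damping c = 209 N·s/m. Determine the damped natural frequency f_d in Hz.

3.55 Hz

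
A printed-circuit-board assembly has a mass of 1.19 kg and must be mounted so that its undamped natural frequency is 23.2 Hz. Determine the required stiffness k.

25300 N/m

ω_n = 2πf_n = 2π × 23.2 = 145.8 rad/s.
k = m·ω_n² = 1.19 × 145.8² = 1.19 × 21250 = 25290 N/m.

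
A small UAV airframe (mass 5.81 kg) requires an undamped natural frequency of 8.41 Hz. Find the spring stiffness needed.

ω_n = 2πf_n = 2π × 8.41 = 52.84 rad/s.
k = m·ω_n² = 5.81 × 52.84² = 5.81 × 2792 = 16220 N/m.

16200 N/m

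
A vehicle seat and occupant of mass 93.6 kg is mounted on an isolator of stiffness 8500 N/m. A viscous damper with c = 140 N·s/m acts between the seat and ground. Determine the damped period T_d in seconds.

0.661 s

ω_n = √(k/m) = √(8500/93.6) = 9.530 rad/s.
Critical damping c_c = 2√(k·m) = 2√(8500 × 93.6) = 1784 N·s/m, so ζ = c/c_c = 140/1784 = 0.07848.
ω_d = ω_n√(1 − ζ²) = 9.530 × √(1 − 0.00616) = 9.500 rad/s.
T_d = 2π/ω_d = 0.6614 s.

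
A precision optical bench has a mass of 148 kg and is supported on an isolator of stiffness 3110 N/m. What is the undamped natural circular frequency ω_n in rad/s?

4.58 rad/s

ω_n = √(k/m) = √(3110/148) = √21.01 = 4.584 rad/s.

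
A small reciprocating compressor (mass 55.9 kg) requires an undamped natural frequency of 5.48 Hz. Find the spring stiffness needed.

66300 N/m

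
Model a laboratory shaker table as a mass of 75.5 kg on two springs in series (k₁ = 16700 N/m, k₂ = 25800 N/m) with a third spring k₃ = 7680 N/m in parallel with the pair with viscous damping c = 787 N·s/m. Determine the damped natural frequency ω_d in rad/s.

Series pair: k_s = k₁k₂/(k₁+k₂) = (16700)(25800)/(16700 + 25800) = 10140 N/m. In parallel with k₃: k_eq = 10140 + 7680 = 17820 N/m.
ω_n = √(k_eq/m) = √(17820/75.5) = 15.36 rad/s.
Critical damping c_c = 2√(k_eq·m) = 2√(17820 × 75.5) = 2320 N·s/m, so ζ = c/c_c = 787/2320 = 0.3393.
ω_d = ω_n√(1 − ζ²) = 15.36 × √(1 − 0.115) = 14.45 rad/s.

14.5 rad/s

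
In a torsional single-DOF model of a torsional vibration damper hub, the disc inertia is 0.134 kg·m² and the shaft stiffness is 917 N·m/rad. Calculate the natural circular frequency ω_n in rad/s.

82.7 rad/s

ω_n = √(k_t/J) = √(917/0.134) = √6843 = 82.72 rad/s.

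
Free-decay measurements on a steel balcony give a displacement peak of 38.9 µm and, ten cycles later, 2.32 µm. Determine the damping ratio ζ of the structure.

0.0448

Logarithmic decrement δ = (1/n)·ln(x₀/x_n) = (1/10)·ln(38.9/2.32) = (1/10)·ln(16.77) = 0.2819.
ζ = δ/√(4π² + δ²) = 0.2819/√(39.48 + 0.0795) = 0.2819/6.290 = 0.04483.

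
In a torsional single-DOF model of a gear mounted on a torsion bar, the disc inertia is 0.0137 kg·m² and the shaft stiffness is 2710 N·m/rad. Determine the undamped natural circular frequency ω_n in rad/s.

445 rad/s

ω_n = √(k_t/J) = √(2710/0.0137) = √197800 = 444.8 rad/s.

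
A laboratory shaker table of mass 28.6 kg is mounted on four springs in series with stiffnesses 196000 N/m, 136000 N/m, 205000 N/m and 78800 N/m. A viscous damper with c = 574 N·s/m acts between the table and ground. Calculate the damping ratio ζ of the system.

0.294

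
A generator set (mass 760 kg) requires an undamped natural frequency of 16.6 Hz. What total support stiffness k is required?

ω_n = 2πf_n = 2π × 16.6 = 104.3 rad/s.
k = m·ω_n² = 760 × 104.3² = 760 × 10880 = 8268000 N/m.

8270000 N/m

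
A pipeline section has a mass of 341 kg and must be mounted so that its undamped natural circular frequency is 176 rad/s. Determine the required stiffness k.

k = m·ω_n² = 341 × 176.0² = 341 × 30980 = 10560000 N/m.

10600000 N/m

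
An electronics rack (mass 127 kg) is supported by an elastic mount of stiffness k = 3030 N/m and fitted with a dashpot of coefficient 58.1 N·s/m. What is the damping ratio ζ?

ω_n = √(k/m) = √(3030/127) = 4.884 rad/s.
Critical damping c_c = 2√(k·m) = 2√(3030 × 127) = 1241 N·s/m, so ζ = c/c_c = 58.1/1241 = 0.04683.

0.0468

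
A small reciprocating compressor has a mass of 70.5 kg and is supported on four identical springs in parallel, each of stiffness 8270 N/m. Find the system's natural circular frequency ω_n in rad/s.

21.7 rad/s

Parallel springs add: k_eq = 4 × 8270 = 33080 N/m.
ω_n = √(k_eq/m) = √(33080/70.5) = √469.2 = 21.66 rad/s.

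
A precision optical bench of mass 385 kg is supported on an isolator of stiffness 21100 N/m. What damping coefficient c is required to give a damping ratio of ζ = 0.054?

c_c = 2√(k·m) = 2√(21100 × 385) = 5700 N·s/m.
c = ζ·c_c = 0.054 × 5700 = 307.8 N·s/m.

308 N·s/m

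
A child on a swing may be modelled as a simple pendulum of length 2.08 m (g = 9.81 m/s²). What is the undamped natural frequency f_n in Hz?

For a simple pendulum ω_n = √(g/L) = √(9.81/2.08) = √4.716 = 2.172 rad/s.
f_n = ω_n/(2π) = 2.172/6.283 = 0.3456 Hz.

0.346 Hz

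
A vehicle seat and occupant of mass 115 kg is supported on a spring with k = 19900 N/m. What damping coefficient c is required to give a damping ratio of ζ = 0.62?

c_c = 2√(k·m) = 2√(19900 × 115) = 3026 N·s/m.
c = ζ·c_c = 0.62 × 3026 = 1876 N·s/m.

1880 N·s/m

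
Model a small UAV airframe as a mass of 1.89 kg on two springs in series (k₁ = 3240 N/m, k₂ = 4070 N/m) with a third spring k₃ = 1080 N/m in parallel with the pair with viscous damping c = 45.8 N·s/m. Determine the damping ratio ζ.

0.310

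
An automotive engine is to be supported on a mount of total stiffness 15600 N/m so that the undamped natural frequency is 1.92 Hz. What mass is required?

ω_n = 2πf_n = 2π × 1.92 = 12.06 rad/s.
m = k/ω_n² = 15600/12.06² = 15600/145.5 = 107.2 kg.

107 kg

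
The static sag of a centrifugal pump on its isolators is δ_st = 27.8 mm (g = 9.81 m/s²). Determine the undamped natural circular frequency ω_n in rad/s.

18.8 rad/s

ω_n = √(g/δ_st) = √(9.81/0.0278) = √352.9 = 18.79 rad/s.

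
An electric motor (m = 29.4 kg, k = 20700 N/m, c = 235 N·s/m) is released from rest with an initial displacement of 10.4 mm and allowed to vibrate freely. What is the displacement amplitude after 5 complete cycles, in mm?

0.0868 mm

ζ = c/(2√(km)) = 235/(2√(20700 × 29.4)) = 235/1560 = 0.1506.
Logarithmic decrement δ = 2πζ/√(1 − ζ²) = 2π × 0.1506/√(1 − 0.0227) = 0.9573.
After n cycles, x_n/x₀ = e^(−nδ), so x_5 = 10.4 × e^(−5 × 0.9573) = 10.4 × 0.008342 = 0.08676 mm.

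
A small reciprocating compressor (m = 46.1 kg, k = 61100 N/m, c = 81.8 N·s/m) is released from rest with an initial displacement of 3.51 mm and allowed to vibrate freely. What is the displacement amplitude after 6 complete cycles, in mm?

ζ = c/(2√(km)) = 81.8/(2√(61100 × 46.1)) = 81.8/3357 = 0.02437.
Logarithmic decrement δ = 2πζ/√(1 − ζ²) = 2π × 0.02437/√(1 − 0.000594) = 0.1532.
After n cycles, x_n/x₀ = e^(−nδ), so x_6 = 3.51 × e^(−6 × 0.1532) = 3.51 × 0.3989 = 1.400 mm.

1.40 mm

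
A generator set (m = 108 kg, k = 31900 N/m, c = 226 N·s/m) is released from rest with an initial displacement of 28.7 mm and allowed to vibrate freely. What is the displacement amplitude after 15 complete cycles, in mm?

0.0915 mm

ζ = c/(2√(km)) = 226/(2√(31900 × 108)) = 226/3712 = 0.06088.
Logarithmic decrement δ = 2πζ/√(1 − ζ²) = 2π × 0.06088/√(1 − 0.00371) = 0.3832.
After n cycles, x_n/x₀ = e^(−nδ), so x_15 = 28.7 × e^(−15 × 0.3832) = 28.7 × 0.003188 = 0.09149 mm.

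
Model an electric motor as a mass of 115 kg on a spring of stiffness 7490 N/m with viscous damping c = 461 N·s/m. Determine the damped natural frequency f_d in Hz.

1.24 Hz

ω_n = √(k/m) = √(7490/115) = 8.070 rad/s.
Critical damping c_c = 2√(k·m) = 2√(7490 × 115) = 1856 N·s/m, so ζ = c/c_c = 461/1856 = 0.2484.
ω_d = ω_n√(1 − ζ²) = 8.070 × √(1 − 0.0617) = 7.817 rad/s.
f_d = ω_d/(2π) = 1.244 Hz.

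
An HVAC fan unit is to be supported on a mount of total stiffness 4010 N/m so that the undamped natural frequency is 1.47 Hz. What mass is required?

ω_n = 2πf_n = 2π × 1.47 = 9.236 rad/s.
m = k/ω_n² = 4010/9.236² = 4010/85.31 = 47.01 kg.

47.0 kg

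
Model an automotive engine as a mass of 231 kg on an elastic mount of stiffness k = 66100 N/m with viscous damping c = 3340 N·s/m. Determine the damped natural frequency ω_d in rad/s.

15.3 rad/s

ω_n = √(k/m) = √(66100/231) = 16.92 rad/s.
Critical damping c_c = 2√(k·m) = 2√(66100 × 231) = 7815 N·s/m, so ζ = c/c_c = 3340/7815 = 0.4274.
ω_d = ω_n√(1 − ζ²) = 16.92 × √(1 − 0.183) = 15.29 rad/s.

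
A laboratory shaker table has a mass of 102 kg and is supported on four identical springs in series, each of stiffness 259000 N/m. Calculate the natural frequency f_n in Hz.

4.01 Hz

Series springs: 1/k_eq = 4/259000, so k_eq = 259000/4 = 64750 N/m.
ω_n = √(k_eq/m) = √(64750/102) = √634.8 = 25.20 rad/s.
f_n = ω_n/(2π) = 25.20/6.283 = 4.010 Hz.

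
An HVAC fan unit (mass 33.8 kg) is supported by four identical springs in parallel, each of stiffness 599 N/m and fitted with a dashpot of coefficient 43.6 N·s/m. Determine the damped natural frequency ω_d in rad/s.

8.39 rad/s

Parallel springs add: k_eq = 4 × 599 = 2396 N/m.
ω_n = √(k_eq/m) = √(2396/33.8) = 8.419 rad/s.
Critical damping c_c = 2√(k_eq·m) = 2√(2396 × 33.8) = 569.2 N·s/m, so ζ = c/c_c = 43.6/569.2 = 0.07660.
ω_d = ω_n√(1 − ζ²) = 8.419 × √(1 − 0.00587) = 8.395 rad/s.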